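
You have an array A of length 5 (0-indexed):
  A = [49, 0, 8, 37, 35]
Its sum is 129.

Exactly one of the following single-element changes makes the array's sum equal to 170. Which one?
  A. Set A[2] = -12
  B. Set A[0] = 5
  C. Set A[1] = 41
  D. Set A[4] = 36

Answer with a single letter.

Option A: A[2] 8->-12, delta=-20, new_sum=129+(-20)=109
Option B: A[0] 49->5, delta=-44, new_sum=129+(-44)=85
Option C: A[1] 0->41, delta=41, new_sum=129+(41)=170 <-- matches target
Option D: A[4] 35->36, delta=1, new_sum=129+(1)=130

Answer: C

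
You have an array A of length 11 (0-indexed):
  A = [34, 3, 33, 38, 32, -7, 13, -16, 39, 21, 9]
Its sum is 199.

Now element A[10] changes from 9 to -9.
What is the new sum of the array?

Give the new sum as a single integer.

Answer: 181

Derivation:
Old value at index 10: 9
New value at index 10: -9
Delta = -9 - 9 = -18
New sum = old_sum + delta = 199 + (-18) = 181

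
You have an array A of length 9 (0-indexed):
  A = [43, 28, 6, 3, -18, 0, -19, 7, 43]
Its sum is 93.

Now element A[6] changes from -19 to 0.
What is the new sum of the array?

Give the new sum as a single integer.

Old value at index 6: -19
New value at index 6: 0
Delta = 0 - -19 = 19
New sum = old_sum + delta = 93 + (19) = 112

Answer: 112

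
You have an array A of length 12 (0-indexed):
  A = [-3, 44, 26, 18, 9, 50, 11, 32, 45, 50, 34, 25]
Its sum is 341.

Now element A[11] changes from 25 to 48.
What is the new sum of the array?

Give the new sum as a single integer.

Answer: 364

Derivation:
Old value at index 11: 25
New value at index 11: 48
Delta = 48 - 25 = 23
New sum = old_sum + delta = 341 + (23) = 364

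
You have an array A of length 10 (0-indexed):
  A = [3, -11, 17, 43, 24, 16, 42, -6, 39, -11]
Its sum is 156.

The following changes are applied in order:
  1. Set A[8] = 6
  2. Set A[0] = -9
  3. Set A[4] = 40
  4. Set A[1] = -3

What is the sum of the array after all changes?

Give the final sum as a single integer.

Answer: 135

Derivation:
Initial sum: 156
Change 1: A[8] 39 -> 6, delta = -33, sum = 123
Change 2: A[0] 3 -> -9, delta = -12, sum = 111
Change 3: A[4] 24 -> 40, delta = 16, sum = 127
Change 4: A[1] -11 -> -3, delta = 8, sum = 135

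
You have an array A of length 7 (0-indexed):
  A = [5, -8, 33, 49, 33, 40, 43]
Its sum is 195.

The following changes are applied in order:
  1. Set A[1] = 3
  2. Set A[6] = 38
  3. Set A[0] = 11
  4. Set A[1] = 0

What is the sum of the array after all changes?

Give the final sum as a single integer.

Initial sum: 195
Change 1: A[1] -8 -> 3, delta = 11, sum = 206
Change 2: A[6] 43 -> 38, delta = -5, sum = 201
Change 3: A[0] 5 -> 11, delta = 6, sum = 207
Change 4: A[1] 3 -> 0, delta = -3, sum = 204

Answer: 204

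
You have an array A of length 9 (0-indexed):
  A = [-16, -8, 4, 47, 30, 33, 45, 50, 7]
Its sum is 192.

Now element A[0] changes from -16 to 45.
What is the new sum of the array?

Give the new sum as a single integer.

Old value at index 0: -16
New value at index 0: 45
Delta = 45 - -16 = 61
New sum = old_sum + delta = 192 + (61) = 253

Answer: 253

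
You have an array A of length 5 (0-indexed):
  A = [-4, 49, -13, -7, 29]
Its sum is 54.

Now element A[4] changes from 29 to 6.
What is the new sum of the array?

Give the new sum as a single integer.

Old value at index 4: 29
New value at index 4: 6
Delta = 6 - 29 = -23
New sum = old_sum + delta = 54 + (-23) = 31

Answer: 31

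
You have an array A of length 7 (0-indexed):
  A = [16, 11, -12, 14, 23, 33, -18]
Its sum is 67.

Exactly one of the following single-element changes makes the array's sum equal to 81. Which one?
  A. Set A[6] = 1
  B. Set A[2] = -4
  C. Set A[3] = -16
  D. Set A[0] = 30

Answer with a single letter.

Answer: D

Derivation:
Option A: A[6] -18->1, delta=19, new_sum=67+(19)=86
Option B: A[2] -12->-4, delta=8, new_sum=67+(8)=75
Option C: A[3] 14->-16, delta=-30, new_sum=67+(-30)=37
Option D: A[0] 16->30, delta=14, new_sum=67+(14)=81 <-- matches target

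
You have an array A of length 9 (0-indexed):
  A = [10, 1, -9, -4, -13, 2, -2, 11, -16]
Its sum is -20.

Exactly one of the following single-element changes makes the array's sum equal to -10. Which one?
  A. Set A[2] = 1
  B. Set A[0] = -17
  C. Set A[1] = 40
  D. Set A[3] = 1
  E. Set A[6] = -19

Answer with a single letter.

Answer: A

Derivation:
Option A: A[2] -9->1, delta=10, new_sum=-20+(10)=-10 <-- matches target
Option B: A[0] 10->-17, delta=-27, new_sum=-20+(-27)=-47
Option C: A[1] 1->40, delta=39, new_sum=-20+(39)=19
Option D: A[3] -4->1, delta=5, new_sum=-20+(5)=-15
Option E: A[6] -2->-19, delta=-17, new_sum=-20+(-17)=-37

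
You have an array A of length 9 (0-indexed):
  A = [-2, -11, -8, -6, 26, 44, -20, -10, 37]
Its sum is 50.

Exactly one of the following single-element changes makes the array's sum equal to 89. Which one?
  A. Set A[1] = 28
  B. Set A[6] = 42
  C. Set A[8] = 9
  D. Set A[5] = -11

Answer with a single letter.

Answer: A

Derivation:
Option A: A[1] -11->28, delta=39, new_sum=50+(39)=89 <-- matches target
Option B: A[6] -20->42, delta=62, new_sum=50+(62)=112
Option C: A[8] 37->9, delta=-28, new_sum=50+(-28)=22
Option D: A[5] 44->-11, delta=-55, new_sum=50+(-55)=-5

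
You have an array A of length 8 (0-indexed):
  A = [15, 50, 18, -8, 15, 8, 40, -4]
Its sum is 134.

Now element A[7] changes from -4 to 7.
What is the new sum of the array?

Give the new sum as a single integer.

Old value at index 7: -4
New value at index 7: 7
Delta = 7 - -4 = 11
New sum = old_sum + delta = 134 + (11) = 145

Answer: 145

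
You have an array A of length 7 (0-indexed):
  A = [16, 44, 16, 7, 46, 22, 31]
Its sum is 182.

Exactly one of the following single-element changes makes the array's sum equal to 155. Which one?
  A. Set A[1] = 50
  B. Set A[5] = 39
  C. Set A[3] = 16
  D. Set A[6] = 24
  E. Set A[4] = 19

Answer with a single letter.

Answer: E

Derivation:
Option A: A[1] 44->50, delta=6, new_sum=182+(6)=188
Option B: A[5] 22->39, delta=17, new_sum=182+(17)=199
Option C: A[3] 7->16, delta=9, new_sum=182+(9)=191
Option D: A[6] 31->24, delta=-7, new_sum=182+(-7)=175
Option E: A[4] 46->19, delta=-27, new_sum=182+(-27)=155 <-- matches target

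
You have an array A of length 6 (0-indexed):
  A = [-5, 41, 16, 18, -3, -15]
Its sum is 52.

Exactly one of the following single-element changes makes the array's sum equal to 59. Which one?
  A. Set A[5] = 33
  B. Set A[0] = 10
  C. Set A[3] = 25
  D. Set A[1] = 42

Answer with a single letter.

Answer: C

Derivation:
Option A: A[5] -15->33, delta=48, new_sum=52+(48)=100
Option B: A[0] -5->10, delta=15, new_sum=52+(15)=67
Option C: A[3] 18->25, delta=7, new_sum=52+(7)=59 <-- matches target
Option D: A[1] 41->42, delta=1, new_sum=52+(1)=53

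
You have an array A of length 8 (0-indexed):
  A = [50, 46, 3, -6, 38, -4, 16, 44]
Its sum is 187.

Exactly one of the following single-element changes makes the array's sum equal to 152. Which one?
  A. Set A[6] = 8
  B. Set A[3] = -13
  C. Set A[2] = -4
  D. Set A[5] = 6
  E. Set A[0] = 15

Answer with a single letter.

Answer: E

Derivation:
Option A: A[6] 16->8, delta=-8, new_sum=187+(-8)=179
Option B: A[3] -6->-13, delta=-7, new_sum=187+(-7)=180
Option C: A[2] 3->-4, delta=-7, new_sum=187+(-7)=180
Option D: A[5] -4->6, delta=10, new_sum=187+(10)=197
Option E: A[0] 50->15, delta=-35, new_sum=187+(-35)=152 <-- matches target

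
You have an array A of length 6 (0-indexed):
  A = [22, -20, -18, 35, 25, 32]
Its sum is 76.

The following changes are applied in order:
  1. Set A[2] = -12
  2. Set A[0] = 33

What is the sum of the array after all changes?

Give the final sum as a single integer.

Answer: 93

Derivation:
Initial sum: 76
Change 1: A[2] -18 -> -12, delta = 6, sum = 82
Change 2: A[0] 22 -> 33, delta = 11, sum = 93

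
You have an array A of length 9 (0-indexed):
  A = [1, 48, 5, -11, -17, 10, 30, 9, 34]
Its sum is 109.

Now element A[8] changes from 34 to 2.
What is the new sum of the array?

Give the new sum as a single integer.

Old value at index 8: 34
New value at index 8: 2
Delta = 2 - 34 = -32
New sum = old_sum + delta = 109 + (-32) = 77

Answer: 77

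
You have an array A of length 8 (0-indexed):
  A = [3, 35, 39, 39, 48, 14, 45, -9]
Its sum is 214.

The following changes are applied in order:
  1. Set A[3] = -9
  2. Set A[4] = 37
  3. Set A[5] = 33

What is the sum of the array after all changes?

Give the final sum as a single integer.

Answer: 174

Derivation:
Initial sum: 214
Change 1: A[3] 39 -> -9, delta = -48, sum = 166
Change 2: A[4] 48 -> 37, delta = -11, sum = 155
Change 3: A[5] 14 -> 33, delta = 19, sum = 174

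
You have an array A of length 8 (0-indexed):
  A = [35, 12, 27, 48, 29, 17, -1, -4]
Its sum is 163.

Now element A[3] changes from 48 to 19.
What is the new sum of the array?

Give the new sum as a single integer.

Old value at index 3: 48
New value at index 3: 19
Delta = 19 - 48 = -29
New sum = old_sum + delta = 163 + (-29) = 134

Answer: 134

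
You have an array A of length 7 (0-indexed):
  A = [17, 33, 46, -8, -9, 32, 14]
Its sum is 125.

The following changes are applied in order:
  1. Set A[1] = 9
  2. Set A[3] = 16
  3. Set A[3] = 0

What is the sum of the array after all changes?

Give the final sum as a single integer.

Initial sum: 125
Change 1: A[1] 33 -> 9, delta = -24, sum = 101
Change 2: A[3] -8 -> 16, delta = 24, sum = 125
Change 3: A[3] 16 -> 0, delta = -16, sum = 109

Answer: 109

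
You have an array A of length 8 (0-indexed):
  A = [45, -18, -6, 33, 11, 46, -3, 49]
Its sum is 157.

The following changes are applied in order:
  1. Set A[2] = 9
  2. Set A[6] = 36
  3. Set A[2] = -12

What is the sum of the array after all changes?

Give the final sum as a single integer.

Initial sum: 157
Change 1: A[2] -6 -> 9, delta = 15, sum = 172
Change 2: A[6] -3 -> 36, delta = 39, sum = 211
Change 3: A[2] 9 -> -12, delta = -21, sum = 190

Answer: 190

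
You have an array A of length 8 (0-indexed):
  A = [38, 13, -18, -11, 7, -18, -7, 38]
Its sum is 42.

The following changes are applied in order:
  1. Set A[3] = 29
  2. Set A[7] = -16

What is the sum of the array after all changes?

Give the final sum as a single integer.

Initial sum: 42
Change 1: A[3] -11 -> 29, delta = 40, sum = 82
Change 2: A[7] 38 -> -16, delta = -54, sum = 28

Answer: 28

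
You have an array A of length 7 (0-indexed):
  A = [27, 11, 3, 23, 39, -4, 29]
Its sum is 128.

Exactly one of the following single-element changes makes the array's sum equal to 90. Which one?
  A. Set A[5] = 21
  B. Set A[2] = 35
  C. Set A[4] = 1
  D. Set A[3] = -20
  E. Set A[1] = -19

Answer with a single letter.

Answer: C

Derivation:
Option A: A[5] -4->21, delta=25, new_sum=128+(25)=153
Option B: A[2] 3->35, delta=32, new_sum=128+(32)=160
Option C: A[4] 39->1, delta=-38, new_sum=128+(-38)=90 <-- matches target
Option D: A[3] 23->-20, delta=-43, new_sum=128+(-43)=85
Option E: A[1] 11->-19, delta=-30, new_sum=128+(-30)=98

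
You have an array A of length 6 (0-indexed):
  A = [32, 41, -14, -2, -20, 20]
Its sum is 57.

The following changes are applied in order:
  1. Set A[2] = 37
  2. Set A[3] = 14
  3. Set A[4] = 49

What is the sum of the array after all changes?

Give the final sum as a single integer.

Answer: 193

Derivation:
Initial sum: 57
Change 1: A[2] -14 -> 37, delta = 51, sum = 108
Change 2: A[3] -2 -> 14, delta = 16, sum = 124
Change 3: A[4] -20 -> 49, delta = 69, sum = 193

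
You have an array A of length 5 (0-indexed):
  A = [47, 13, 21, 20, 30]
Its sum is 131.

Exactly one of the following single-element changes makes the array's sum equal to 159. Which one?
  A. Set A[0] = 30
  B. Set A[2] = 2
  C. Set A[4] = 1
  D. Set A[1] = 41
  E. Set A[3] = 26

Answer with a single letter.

Option A: A[0] 47->30, delta=-17, new_sum=131+(-17)=114
Option B: A[2] 21->2, delta=-19, new_sum=131+(-19)=112
Option C: A[4] 30->1, delta=-29, new_sum=131+(-29)=102
Option D: A[1] 13->41, delta=28, new_sum=131+(28)=159 <-- matches target
Option E: A[3] 20->26, delta=6, new_sum=131+(6)=137

Answer: D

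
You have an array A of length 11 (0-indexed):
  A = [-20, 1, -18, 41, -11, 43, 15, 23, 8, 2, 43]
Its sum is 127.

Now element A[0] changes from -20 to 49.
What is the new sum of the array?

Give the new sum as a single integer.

Answer: 196

Derivation:
Old value at index 0: -20
New value at index 0: 49
Delta = 49 - -20 = 69
New sum = old_sum + delta = 127 + (69) = 196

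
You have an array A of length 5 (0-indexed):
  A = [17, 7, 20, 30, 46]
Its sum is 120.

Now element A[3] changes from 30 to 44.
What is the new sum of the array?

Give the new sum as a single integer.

Answer: 134

Derivation:
Old value at index 3: 30
New value at index 3: 44
Delta = 44 - 30 = 14
New sum = old_sum + delta = 120 + (14) = 134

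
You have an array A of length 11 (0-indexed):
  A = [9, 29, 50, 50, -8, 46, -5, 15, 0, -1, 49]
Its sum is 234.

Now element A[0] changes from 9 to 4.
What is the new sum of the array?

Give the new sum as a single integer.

Answer: 229

Derivation:
Old value at index 0: 9
New value at index 0: 4
Delta = 4 - 9 = -5
New sum = old_sum + delta = 234 + (-5) = 229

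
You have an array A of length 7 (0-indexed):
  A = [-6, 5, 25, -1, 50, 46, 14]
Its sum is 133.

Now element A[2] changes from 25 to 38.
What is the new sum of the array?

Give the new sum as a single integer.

Old value at index 2: 25
New value at index 2: 38
Delta = 38 - 25 = 13
New sum = old_sum + delta = 133 + (13) = 146

Answer: 146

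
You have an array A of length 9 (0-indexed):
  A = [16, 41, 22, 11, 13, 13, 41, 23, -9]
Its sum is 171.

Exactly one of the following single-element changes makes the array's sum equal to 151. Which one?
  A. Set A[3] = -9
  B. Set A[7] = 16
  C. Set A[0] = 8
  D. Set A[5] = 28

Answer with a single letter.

Option A: A[3] 11->-9, delta=-20, new_sum=171+(-20)=151 <-- matches target
Option B: A[7] 23->16, delta=-7, new_sum=171+(-7)=164
Option C: A[0] 16->8, delta=-8, new_sum=171+(-8)=163
Option D: A[5] 13->28, delta=15, new_sum=171+(15)=186

Answer: A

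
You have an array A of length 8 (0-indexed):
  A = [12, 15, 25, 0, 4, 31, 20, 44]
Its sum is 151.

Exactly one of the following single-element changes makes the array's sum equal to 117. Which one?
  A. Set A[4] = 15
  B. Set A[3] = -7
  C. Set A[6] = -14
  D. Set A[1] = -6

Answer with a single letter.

Option A: A[4] 4->15, delta=11, new_sum=151+(11)=162
Option B: A[3] 0->-7, delta=-7, new_sum=151+(-7)=144
Option C: A[6] 20->-14, delta=-34, new_sum=151+(-34)=117 <-- matches target
Option D: A[1] 15->-6, delta=-21, new_sum=151+(-21)=130

Answer: C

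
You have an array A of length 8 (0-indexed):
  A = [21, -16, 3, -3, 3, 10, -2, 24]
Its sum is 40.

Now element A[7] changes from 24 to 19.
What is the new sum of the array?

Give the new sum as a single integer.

Answer: 35

Derivation:
Old value at index 7: 24
New value at index 7: 19
Delta = 19 - 24 = -5
New sum = old_sum + delta = 40 + (-5) = 35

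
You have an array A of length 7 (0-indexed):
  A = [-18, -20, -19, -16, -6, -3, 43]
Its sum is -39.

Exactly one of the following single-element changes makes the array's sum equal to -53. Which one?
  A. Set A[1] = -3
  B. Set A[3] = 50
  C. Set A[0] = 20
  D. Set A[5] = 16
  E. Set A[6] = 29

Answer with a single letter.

Option A: A[1] -20->-3, delta=17, new_sum=-39+(17)=-22
Option B: A[3] -16->50, delta=66, new_sum=-39+(66)=27
Option C: A[0] -18->20, delta=38, new_sum=-39+(38)=-1
Option D: A[5] -3->16, delta=19, new_sum=-39+(19)=-20
Option E: A[6] 43->29, delta=-14, new_sum=-39+(-14)=-53 <-- matches target

Answer: E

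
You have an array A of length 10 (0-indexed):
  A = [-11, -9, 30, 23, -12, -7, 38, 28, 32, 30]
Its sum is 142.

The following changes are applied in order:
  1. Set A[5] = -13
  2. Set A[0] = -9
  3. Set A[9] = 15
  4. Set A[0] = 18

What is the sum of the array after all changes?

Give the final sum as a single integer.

Answer: 150

Derivation:
Initial sum: 142
Change 1: A[5] -7 -> -13, delta = -6, sum = 136
Change 2: A[0] -11 -> -9, delta = 2, sum = 138
Change 3: A[9] 30 -> 15, delta = -15, sum = 123
Change 4: A[0] -9 -> 18, delta = 27, sum = 150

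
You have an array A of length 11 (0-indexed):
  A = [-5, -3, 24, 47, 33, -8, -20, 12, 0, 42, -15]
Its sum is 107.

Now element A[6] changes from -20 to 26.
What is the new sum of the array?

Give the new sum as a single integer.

Old value at index 6: -20
New value at index 6: 26
Delta = 26 - -20 = 46
New sum = old_sum + delta = 107 + (46) = 153

Answer: 153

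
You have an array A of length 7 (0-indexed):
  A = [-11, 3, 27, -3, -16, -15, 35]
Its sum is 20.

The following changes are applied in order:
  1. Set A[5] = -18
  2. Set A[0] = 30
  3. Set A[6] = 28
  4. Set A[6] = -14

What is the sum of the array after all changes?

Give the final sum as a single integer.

Initial sum: 20
Change 1: A[5] -15 -> -18, delta = -3, sum = 17
Change 2: A[0] -11 -> 30, delta = 41, sum = 58
Change 3: A[6] 35 -> 28, delta = -7, sum = 51
Change 4: A[6] 28 -> -14, delta = -42, sum = 9

Answer: 9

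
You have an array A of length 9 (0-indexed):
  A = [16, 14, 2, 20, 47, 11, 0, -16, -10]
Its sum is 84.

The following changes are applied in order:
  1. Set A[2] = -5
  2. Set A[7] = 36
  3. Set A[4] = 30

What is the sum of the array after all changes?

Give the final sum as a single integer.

Initial sum: 84
Change 1: A[2] 2 -> -5, delta = -7, sum = 77
Change 2: A[7] -16 -> 36, delta = 52, sum = 129
Change 3: A[4] 47 -> 30, delta = -17, sum = 112

Answer: 112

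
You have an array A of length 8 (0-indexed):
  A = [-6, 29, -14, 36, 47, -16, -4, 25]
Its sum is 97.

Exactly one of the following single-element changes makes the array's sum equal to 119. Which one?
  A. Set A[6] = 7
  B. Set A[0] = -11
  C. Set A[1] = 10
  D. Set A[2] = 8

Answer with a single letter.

Answer: D

Derivation:
Option A: A[6] -4->7, delta=11, new_sum=97+(11)=108
Option B: A[0] -6->-11, delta=-5, new_sum=97+(-5)=92
Option C: A[1] 29->10, delta=-19, new_sum=97+(-19)=78
Option D: A[2] -14->8, delta=22, new_sum=97+(22)=119 <-- matches target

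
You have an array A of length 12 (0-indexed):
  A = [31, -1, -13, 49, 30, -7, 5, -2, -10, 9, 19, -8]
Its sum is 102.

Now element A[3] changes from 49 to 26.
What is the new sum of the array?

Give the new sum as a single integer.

Old value at index 3: 49
New value at index 3: 26
Delta = 26 - 49 = -23
New sum = old_sum + delta = 102 + (-23) = 79

Answer: 79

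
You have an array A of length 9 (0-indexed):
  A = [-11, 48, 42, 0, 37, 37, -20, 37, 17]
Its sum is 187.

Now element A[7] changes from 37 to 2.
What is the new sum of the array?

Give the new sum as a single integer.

Answer: 152

Derivation:
Old value at index 7: 37
New value at index 7: 2
Delta = 2 - 37 = -35
New sum = old_sum + delta = 187 + (-35) = 152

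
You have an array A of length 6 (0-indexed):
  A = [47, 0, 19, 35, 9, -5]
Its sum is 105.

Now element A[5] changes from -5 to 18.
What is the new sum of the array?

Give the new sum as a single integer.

Answer: 128

Derivation:
Old value at index 5: -5
New value at index 5: 18
Delta = 18 - -5 = 23
New sum = old_sum + delta = 105 + (23) = 128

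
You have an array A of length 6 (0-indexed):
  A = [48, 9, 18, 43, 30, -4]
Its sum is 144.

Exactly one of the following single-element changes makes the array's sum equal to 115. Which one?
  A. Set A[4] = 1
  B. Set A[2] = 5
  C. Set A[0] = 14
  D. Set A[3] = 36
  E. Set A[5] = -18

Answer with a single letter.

Option A: A[4] 30->1, delta=-29, new_sum=144+(-29)=115 <-- matches target
Option B: A[2] 18->5, delta=-13, new_sum=144+(-13)=131
Option C: A[0] 48->14, delta=-34, new_sum=144+(-34)=110
Option D: A[3] 43->36, delta=-7, new_sum=144+(-7)=137
Option E: A[5] -4->-18, delta=-14, new_sum=144+(-14)=130

Answer: A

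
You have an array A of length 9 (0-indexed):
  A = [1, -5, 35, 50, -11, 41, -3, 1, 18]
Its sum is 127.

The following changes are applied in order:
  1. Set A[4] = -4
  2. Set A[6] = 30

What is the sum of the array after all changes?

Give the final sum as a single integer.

Initial sum: 127
Change 1: A[4] -11 -> -4, delta = 7, sum = 134
Change 2: A[6] -3 -> 30, delta = 33, sum = 167

Answer: 167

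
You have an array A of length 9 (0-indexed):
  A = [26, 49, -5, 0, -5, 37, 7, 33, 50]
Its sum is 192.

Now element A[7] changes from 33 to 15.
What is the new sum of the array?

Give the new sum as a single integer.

Answer: 174

Derivation:
Old value at index 7: 33
New value at index 7: 15
Delta = 15 - 33 = -18
New sum = old_sum + delta = 192 + (-18) = 174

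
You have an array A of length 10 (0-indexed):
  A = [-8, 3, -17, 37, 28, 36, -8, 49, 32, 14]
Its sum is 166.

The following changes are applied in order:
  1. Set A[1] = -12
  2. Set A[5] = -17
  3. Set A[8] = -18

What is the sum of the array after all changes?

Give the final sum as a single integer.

Answer: 48

Derivation:
Initial sum: 166
Change 1: A[1] 3 -> -12, delta = -15, sum = 151
Change 2: A[5] 36 -> -17, delta = -53, sum = 98
Change 3: A[8] 32 -> -18, delta = -50, sum = 48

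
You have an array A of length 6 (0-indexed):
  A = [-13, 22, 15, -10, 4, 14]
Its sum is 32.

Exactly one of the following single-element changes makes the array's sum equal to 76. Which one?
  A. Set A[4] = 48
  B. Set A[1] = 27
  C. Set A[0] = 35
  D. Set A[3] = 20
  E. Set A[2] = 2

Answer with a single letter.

Answer: A

Derivation:
Option A: A[4] 4->48, delta=44, new_sum=32+(44)=76 <-- matches target
Option B: A[1] 22->27, delta=5, new_sum=32+(5)=37
Option C: A[0] -13->35, delta=48, new_sum=32+(48)=80
Option D: A[3] -10->20, delta=30, new_sum=32+(30)=62
Option E: A[2] 15->2, delta=-13, new_sum=32+(-13)=19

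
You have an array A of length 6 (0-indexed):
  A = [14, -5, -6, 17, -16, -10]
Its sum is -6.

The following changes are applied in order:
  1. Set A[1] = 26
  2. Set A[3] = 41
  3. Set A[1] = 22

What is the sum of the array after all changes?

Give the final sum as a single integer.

Initial sum: -6
Change 1: A[1] -5 -> 26, delta = 31, sum = 25
Change 2: A[3] 17 -> 41, delta = 24, sum = 49
Change 3: A[1] 26 -> 22, delta = -4, sum = 45

Answer: 45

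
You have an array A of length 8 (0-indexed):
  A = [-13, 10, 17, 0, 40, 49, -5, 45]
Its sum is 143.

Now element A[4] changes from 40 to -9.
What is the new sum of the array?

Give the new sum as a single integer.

Answer: 94

Derivation:
Old value at index 4: 40
New value at index 4: -9
Delta = -9 - 40 = -49
New sum = old_sum + delta = 143 + (-49) = 94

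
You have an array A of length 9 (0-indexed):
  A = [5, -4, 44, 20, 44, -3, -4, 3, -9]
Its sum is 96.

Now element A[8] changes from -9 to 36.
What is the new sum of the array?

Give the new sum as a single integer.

Answer: 141

Derivation:
Old value at index 8: -9
New value at index 8: 36
Delta = 36 - -9 = 45
New sum = old_sum + delta = 96 + (45) = 141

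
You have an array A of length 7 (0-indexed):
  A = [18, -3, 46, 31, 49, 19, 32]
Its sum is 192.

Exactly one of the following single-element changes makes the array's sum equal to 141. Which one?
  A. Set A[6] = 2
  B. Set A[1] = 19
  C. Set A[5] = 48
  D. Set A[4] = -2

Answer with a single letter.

Option A: A[6] 32->2, delta=-30, new_sum=192+(-30)=162
Option B: A[1] -3->19, delta=22, new_sum=192+(22)=214
Option C: A[5] 19->48, delta=29, new_sum=192+(29)=221
Option D: A[4] 49->-2, delta=-51, new_sum=192+(-51)=141 <-- matches target

Answer: D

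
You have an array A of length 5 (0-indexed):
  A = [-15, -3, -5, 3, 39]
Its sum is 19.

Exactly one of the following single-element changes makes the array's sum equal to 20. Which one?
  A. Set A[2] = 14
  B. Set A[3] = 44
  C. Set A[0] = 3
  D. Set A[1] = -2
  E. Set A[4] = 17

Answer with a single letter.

Answer: D

Derivation:
Option A: A[2] -5->14, delta=19, new_sum=19+(19)=38
Option B: A[3] 3->44, delta=41, new_sum=19+(41)=60
Option C: A[0] -15->3, delta=18, new_sum=19+(18)=37
Option D: A[1] -3->-2, delta=1, new_sum=19+(1)=20 <-- matches target
Option E: A[4] 39->17, delta=-22, new_sum=19+(-22)=-3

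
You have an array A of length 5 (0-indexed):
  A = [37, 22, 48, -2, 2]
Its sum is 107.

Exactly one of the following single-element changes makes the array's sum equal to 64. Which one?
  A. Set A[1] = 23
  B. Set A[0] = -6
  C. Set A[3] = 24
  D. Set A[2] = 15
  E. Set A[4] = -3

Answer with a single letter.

Option A: A[1] 22->23, delta=1, new_sum=107+(1)=108
Option B: A[0] 37->-6, delta=-43, new_sum=107+(-43)=64 <-- matches target
Option C: A[3] -2->24, delta=26, new_sum=107+(26)=133
Option D: A[2] 48->15, delta=-33, new_sum=107+(-33)=74
Option E: A[4] 2->-3, delta=-5, new_sum=107+(-5)=102

Answer: B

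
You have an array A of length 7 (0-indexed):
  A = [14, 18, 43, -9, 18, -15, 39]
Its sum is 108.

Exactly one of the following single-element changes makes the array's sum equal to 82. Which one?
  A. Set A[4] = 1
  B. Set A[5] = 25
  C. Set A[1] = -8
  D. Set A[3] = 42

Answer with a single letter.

Option A: A[4] 18->1, delta=-17, new_sum=108+(-17)=91
Option B: A[5] -15->25, delta=40, new_sum=108+(40)=148
Option C: A[1] 18->-8, delta=-26, new_sum=108+(-26)=82 <-- matches target
Option D: A[3] -9->42, delta=51, new_sum=108+(51)=159

Answer: C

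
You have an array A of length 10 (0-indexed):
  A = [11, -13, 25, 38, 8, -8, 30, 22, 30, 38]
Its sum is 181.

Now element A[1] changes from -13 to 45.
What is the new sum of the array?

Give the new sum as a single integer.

Old value at index 1: -13
New value at index 1: 45
Delta = 45 - -13 = 58
New sum = old_sum + delta = 181 + (58) = 239

Answer: 239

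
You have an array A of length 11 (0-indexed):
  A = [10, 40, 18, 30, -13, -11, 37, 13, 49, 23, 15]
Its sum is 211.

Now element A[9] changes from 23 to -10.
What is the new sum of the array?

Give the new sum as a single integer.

Old value at index 9: 23
New value at index 9: -10
Delta = -10 - 23 = -33
New sum = old_sum + delta = 211 + (-33) = 178

Answer: 178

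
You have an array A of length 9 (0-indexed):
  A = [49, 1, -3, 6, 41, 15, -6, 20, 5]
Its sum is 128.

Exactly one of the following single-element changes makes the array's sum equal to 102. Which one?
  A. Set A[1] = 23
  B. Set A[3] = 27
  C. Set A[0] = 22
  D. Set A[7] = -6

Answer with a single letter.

Option A: A[1] 1->23, delta=22, new_sum=128+(22)=150
Option B: A[3] 6->27, delta=21, new_sum=128+(21)=149
Option C: A[0] 49->22, delta=-27, new_sum=128+(-27)=101
Option D: A[7] 20->-6, delta=-26, new_sum=128+(-26)=102 <-- matches target

Answer: D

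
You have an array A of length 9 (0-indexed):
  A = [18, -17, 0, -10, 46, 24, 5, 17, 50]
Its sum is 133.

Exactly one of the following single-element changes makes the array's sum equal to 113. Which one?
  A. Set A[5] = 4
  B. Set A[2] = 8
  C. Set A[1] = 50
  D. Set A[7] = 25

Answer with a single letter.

Answer: A

Derivation:
Option A: A[5] 24->4, delta=-20, new_sum=133+(-20)=113 <-- matches target
Option B: A[2] 0->8, delta=8, new_sum=133+(8)=141
Option C: A[1] -17->50, delta=67, new_sum=133+(67)=200
Option D: A[7] 17->25, delta=8, new_sum=133+(8)=141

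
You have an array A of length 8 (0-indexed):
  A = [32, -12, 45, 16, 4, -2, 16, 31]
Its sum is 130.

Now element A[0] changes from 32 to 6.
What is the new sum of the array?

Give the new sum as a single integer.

Answer: 104

Derivation:
Old value at index 0: 32
New value at index 0: 6
Delta = 6 - 32 = -26
New sum = old_sum + delta = 130 + (-26) = 104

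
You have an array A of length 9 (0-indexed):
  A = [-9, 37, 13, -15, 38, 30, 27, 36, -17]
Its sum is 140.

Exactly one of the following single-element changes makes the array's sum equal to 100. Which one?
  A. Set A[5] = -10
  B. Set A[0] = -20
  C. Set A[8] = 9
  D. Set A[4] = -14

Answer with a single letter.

Answer: A

Derivation:
Option A: A[5] 30->-10, delta=-40, new_sum=140+(-40)=100 <-- matches target
Option B: A[0] -9->-20, delta=-11, new_sum=140+(-11)=129
Option C: A[8] -17->9, delta=26, new_sum=140+(26)=166
Option D: A[4] 38->-14, delta=-52, new_sum=140+(-52)=88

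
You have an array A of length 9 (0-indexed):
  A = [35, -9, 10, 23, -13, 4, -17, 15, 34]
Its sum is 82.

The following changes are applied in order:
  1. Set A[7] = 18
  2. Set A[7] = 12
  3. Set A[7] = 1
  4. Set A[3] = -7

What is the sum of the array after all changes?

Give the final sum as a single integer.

Answer: 38

Derivation:
Initial sum: 82
Change 1: A[7] 15 -> 18, delta = 3, sum = 85
Change 2: A[7] 18 -> 12, delta = -6, sum = 79
Change 3: A[7] 12 -> 1, delta = -11, sum = 68
Change 4: A[3] 23 -> -7, delta = -30, sum = 38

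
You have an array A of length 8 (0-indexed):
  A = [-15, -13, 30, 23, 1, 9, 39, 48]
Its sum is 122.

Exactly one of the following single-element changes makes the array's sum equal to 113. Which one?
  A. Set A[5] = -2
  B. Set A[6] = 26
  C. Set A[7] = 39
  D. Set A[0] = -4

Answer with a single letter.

Option A: A[5] 9->-2, delta=-11, new_sum=122+(-11)=111
Option B: A[6] 39->26, delta=-13, new_sum=122+(-13)=109
Option C: A[7] 48->39, delta=-9, new_sum=122+(-9)=113 <-- matches target
Option D: A[0] -15->-4, delta=11, new_sum=122+(11)=133

Answer: C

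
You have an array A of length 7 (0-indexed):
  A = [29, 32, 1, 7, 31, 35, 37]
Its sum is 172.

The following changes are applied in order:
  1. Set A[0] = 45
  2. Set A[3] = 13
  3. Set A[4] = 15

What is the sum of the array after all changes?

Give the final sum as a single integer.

Initial sum: 172
Change 1: A[0] 29 -> 45, delta = 16, sum = 188
Change 2: A[3] 7 -> 13, delta = 6, sum = 194
Change 3: A[4] 31 -> 15, delta = -16, sum = 178

Answer: 178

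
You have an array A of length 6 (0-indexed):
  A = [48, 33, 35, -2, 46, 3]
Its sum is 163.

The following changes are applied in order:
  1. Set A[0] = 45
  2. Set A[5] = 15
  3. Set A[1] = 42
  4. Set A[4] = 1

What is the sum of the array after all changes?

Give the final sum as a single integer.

Initial sum: 163
Change 1: A[0] 48 -> 45, delta = -3, sum = 160
Change 2: A[5] 3 -> 15, delta = 12, sum = 172
Change 3: A[1] 33 -> 42, delta = 9, sum = 181
Change 4: A[4] 46 -> 1, delta = -45, sum = 136

Answer: 136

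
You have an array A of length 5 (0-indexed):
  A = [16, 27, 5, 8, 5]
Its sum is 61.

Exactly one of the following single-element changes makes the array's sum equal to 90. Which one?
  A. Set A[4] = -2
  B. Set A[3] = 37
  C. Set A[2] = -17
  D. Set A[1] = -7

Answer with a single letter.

Option A: A[4] 5->-2, delta=-7, new_sum=61+(-7)=54
Option B: A[3] 8->37, delta=29, new_sum=61+(29)=90 <-- matches target
Option C: A[2] 5->-17, delta=-22, new_sum=61+(-22)=39
Option D: A[1] 27->-7, delta=-34, new_sum=61+(-34)=27

Answer: B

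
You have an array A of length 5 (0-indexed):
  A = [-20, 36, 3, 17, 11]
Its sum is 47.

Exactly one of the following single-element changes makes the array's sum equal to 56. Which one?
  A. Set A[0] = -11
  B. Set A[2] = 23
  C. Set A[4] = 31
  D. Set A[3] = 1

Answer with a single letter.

Option A: A[0] -20->-11, delta=9, new_sum=47+(9)=56 <-- matches target
Option B: A[2] 3->23, delta=20, new_sum=47+(20)=67
Option C: A[4] 11->31, delta=20, new_sum=47+(20)=67
Option D: A[3] 17->1, delta=-16, new_sum=47+(-16)=31

Answer: A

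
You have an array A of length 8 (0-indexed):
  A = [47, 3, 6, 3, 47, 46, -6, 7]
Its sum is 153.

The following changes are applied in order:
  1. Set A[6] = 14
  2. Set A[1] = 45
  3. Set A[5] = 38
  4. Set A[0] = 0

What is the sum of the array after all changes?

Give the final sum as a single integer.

Answer: 160

Derivation:
Initial sum: 153
Change 1: A[6] -6 -> 14, delta = 20, sum = 173
Change 2: A[1] 3 -> 45, delta = 42, sum = 215
Change 3: A[5] 46 -> 38, delta = -8, sum = 207
Change 4: A[0] 47 -> 0, delta = -47, sum = 160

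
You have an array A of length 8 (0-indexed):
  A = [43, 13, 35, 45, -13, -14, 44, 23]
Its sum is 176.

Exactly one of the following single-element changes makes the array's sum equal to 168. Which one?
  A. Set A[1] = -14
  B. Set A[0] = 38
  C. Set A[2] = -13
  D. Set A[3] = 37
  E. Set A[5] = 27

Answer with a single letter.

Option A: A[1] 13->-14, delta=-27, new_sum=176+(-27)=149
Option B: A[0] 43->38, delta=-5, new_sum=176+(-5)=171
Option C: A[2] 35->-13, delta=-48, new_sum=176+(-48)=128
Option D: A[3] 45->37, delta=-8, new_sum=176+(-8)=168 <-- matches target
Option E: A[5] -14->27, delta=41, new_sum=176+(41)=217

Answer: D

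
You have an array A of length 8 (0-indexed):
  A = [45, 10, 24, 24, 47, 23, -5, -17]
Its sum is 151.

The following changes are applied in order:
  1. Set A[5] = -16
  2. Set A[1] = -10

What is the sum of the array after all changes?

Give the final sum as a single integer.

Answer: 92

Derivation:
Initial sum: 151
Change 1: A[5] 23 -> -16, delta = -39, sum = 112
Change 2: A[1] 10 -> -10, delta = -20, sum = 92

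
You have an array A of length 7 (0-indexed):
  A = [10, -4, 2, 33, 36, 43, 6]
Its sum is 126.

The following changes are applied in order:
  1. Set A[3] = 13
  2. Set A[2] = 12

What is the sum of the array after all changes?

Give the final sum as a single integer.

Answer: 116

Derivation:
Initial sum: 126
Change 1: A[3] 33 -> 13, delta = -20, sum = 106
Change 2: A[2] 2 -> 12, delta = 10, sum = 116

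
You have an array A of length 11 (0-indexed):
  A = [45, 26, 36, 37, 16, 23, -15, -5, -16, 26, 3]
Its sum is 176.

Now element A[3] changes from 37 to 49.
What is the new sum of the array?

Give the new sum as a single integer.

Old value at index 3: 37
New value at index 3: 49
Delta = 49 - 37 = 12
New sum = old_sum + delta = 176 + (12) = 188

Answer: 188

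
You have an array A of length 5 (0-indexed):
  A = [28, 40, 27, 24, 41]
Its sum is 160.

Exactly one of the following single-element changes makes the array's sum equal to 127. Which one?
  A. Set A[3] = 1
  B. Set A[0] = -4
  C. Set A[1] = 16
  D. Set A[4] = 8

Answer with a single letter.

Answer: D

Derivation:
Option A: A[3] 24->1, delta=-23, new_sum=160+(-23)=137
Option B: A[0] 28->-4, delta=-32, new_sum=160+(-32)=128
Option C: A[1] 40->16, delta=-24, new_sum=160+(-24)=136
Option D: A[4] 41->8, delta=-33, new_sum=160+(-33)=127 <-- matches target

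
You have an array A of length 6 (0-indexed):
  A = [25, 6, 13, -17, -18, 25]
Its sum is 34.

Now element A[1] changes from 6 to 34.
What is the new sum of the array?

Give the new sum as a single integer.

Answer: 62

Derivation:
Old value at index 1: 6
New value at index 1: 34
Delta = 34 - 6 = 28
New sum = old_sum + delta = 34 + (28) = 62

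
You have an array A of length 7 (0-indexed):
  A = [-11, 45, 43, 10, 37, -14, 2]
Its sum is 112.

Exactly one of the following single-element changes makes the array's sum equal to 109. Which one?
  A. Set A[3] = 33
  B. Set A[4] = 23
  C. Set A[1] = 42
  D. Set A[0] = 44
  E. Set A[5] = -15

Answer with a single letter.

Option A: A[3] 10->33, delta=23, new_sum=112+(23)=135
Option B: A[4] 37->23, delta=-14, new_sum=112+(-14)=98
Option C: A[1] 45->42, delta=-3, new_sum=112+(-3)=109 <-- matches target
Option D: A[0] -11->44, delta=55, new_sum=112+(55)=167
Option E: A[5] -14->-15, delta=-1, new_sum=112+(-1)=111

Answer: C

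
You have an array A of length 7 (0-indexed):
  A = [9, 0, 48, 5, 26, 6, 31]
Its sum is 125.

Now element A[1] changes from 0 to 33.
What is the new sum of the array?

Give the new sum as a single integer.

Answer: 158

Derivation:
Old value at index 1: 0
New value at index 1: 33
Delta = 33 - 0 = 33
New sum = old_sum + delta = 125 + (33) = 158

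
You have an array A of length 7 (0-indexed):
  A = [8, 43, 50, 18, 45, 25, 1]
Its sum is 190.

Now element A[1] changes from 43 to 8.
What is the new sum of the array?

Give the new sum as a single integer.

Answer: 155

Derivation:
Old value at index 1: 43
New value at index 1: 8
Delta = 8 - 43 = -35
New sum = old_sum + delta = 190 + (-35) = 155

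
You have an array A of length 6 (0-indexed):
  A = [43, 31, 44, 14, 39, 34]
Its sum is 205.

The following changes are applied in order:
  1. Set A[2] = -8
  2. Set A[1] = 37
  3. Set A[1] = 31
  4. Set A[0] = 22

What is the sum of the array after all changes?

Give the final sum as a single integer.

Initial sum: 205
Change 1: A[2] 44 -> -8, delta = -52, sum = 153
Change 2: A[1] 31 -> 37, delta = 6, sum = 159
Change 3: A[1] 37 -> 31, delta = -6, sum = 153
Change 4: A[0] 43 -> 22, delta = -21, sum = 132

Answer: 132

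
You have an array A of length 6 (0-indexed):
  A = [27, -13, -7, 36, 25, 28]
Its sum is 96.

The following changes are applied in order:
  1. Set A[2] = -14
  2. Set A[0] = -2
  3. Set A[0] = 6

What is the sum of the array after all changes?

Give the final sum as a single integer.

Initial sum: 96
Change 1: A[2] -7 -> -14, delta = -7, sum = 89
Change 2: A[0] 27 -> -2, delta = -29, sum = 60
Change 3: A[0] -2 -> 6, delta = 8, sum = 68

Answer: 68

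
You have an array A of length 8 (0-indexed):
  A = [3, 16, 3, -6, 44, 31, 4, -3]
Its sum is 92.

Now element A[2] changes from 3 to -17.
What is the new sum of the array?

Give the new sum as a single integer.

Answer: 72

Derivation:
Old value at index 2: 3
New value at index 2: -17
Delta = -17 - 3 = -20
New sum = old_sum + delta = 92 + (-20) = 72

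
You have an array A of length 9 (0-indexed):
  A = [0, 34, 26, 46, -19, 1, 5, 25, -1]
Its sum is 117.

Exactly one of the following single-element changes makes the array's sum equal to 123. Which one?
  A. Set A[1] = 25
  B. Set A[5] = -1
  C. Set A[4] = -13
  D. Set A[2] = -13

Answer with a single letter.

Option A: A[1] 34->25, delta=-9, new_sum=117+(-9)=108
Option B: A[5] 1->-1, delta=-2, new_sum=117+(-2)=115
Option C: A[4] -19->-13, delta=6, new_sum=117+(6)=123 <-- matches target
Option D: A[2] 26->-13, delta=-39, new_sum=117+(-39)=78

Answer: C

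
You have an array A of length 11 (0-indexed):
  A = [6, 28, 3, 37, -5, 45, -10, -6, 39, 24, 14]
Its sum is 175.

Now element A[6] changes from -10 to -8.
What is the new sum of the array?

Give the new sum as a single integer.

Old value at index 6: -10
New value at index 6: -8
Delta = -8 - -10 = 2
New sum = old_sum + delta = 175 + (2) = 177

Answer: 177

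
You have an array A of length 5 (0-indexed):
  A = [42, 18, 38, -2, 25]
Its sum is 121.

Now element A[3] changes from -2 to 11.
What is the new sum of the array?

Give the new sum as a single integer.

Old value at index 3: -2
New value at index 3: 11
Delta = 11 - -2 = 13
New sum = old_sum + delta = 121 + (13) = 134

Answer: 134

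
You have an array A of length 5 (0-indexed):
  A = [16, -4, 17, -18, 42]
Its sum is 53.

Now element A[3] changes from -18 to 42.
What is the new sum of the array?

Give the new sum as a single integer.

Old value at index 3: -18
New value at index 3: 42
Delta = 42 - -18 = 60
New sum = old_sum + delta = 53 + (60) = 113

Answer: 113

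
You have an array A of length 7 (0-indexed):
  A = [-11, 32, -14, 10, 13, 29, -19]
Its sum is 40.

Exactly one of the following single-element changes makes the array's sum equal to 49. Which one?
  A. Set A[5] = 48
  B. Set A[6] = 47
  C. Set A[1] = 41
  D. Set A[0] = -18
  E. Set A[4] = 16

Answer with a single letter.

Option A: A[5] 29->48, delta=19, new_sum=40+(19)=59
Option B: A[6] -19->47, delta=66, new_sum=40+(66)=106
Option C: A[1] 32->41, delta=9, new_sum=40+(9)=49 <-- matches target
Option D: A[0] -11->-18, delta=-7, new_sum=40+(-7)=33
Option E: A[4] 13->16, delta=3, new_sum=40+(3)=43

Answer: C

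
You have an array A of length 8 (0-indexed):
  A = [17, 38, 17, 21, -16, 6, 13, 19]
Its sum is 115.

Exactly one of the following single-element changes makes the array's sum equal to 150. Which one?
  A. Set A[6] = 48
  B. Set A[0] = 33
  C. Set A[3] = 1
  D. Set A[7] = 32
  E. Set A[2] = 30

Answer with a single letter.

Answer: A

Derivation:
Option A: A[6] 13->48, delta=35, new_sum=115+(35)=150 <-- matches target
Option B: A[0] 17->33, delta=16, new_sum=115+(16)=131
Option C: A[3] 21->1, delta=-20, new_sum=115+(-20)=95
Option D: A[7] 19->32, delta=13, new_sum=115+(13)=128
Option E: A[2] 17->30, delta=13, new_sum=115+(13)=128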